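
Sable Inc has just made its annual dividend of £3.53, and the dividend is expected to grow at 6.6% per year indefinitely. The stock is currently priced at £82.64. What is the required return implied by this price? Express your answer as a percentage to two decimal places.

D₁ = £3.53 × 1.066 = £3.7630
P = D₁/(r − g) ⇒ r = D₁/P + g = £3.7630/£82.64 + 0.066 = 0.045535 + 0.066 = 0.111535

11.15%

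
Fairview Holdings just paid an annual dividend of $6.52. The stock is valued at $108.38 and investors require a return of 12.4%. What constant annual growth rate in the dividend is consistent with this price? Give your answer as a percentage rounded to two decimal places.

6.02%

P = D₀(1+g)/(r−g) ⇒ P(r−g) = D₀(1+g) ⇒ g(P+D₀) = P·r − D₀
g = (P·r − D₀)/(P + D₀) = ($108.38×0.124 − $6.52) / ($108.38 + $6.52) = 0.060219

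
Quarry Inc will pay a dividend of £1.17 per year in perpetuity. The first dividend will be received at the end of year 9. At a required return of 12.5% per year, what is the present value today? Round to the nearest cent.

£3.65

Value at end of year 8: C / r = £1.17 / 0.125 = £9.3600
Discount to today: PV = £9.3600 / (1 + 0.125)^8 = £9.3600 / 2.565785 = £3.65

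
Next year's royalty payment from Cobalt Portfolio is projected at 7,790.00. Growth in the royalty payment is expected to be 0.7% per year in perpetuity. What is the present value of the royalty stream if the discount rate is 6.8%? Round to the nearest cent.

127704.92

Growing perpetuity: P = D₁ / (r − g) = 7,790.0000 / (0.068 − 0.007) = 127,704.92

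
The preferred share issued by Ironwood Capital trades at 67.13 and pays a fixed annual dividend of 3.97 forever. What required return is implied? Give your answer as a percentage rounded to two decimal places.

5.91%

P = C/r ⇒ r = C/P = 3.97/67.13 = 0.059139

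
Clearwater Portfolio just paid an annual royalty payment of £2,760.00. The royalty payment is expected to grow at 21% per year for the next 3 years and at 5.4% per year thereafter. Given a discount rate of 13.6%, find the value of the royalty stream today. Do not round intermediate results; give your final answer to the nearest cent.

D_1 = 3339.60000
D_2 = 4040.91600
D_3 = 4889.50836
Terminal value at year 3: TV = D_3×(1+g_2)/(r−g_2) = 5153.54181/0.082 = 62848.07087
P_0 = D_1/(1+r)^1 + D_2/(1+r)^2 + D_3/(1+r)^3 + TV/(1+r)^3
    = 2939.78873 + 3131.28905 + 3335.26387 + 42870.34291 = 52276.68457

£52276.68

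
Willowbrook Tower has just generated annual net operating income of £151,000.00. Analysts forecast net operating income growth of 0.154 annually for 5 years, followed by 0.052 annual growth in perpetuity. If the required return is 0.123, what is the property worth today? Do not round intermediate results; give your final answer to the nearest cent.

£3383558.59

D_1 = 174254.00000
D_2 = 201089.11600
D_3 = 232056.83986
D_4 = 267793.59320
D_5 = 309033.80656
Terminal value at year 5: TV = D_5×(1+g_2)/(r−g_2) = 325103.56450/0.071 = 4578923.44362
P_0 = D_1/(1+r)^1 + D_2/(1+r)^2 + D_3/(1+r)^3 + D_4/(1+r)^4 + D_5/(1+r)^5 + TV/(1+r)^5
    = 155168.29920 + 159451.66276 + 163853.26698 + 168376.37587 + 173024.34350 + 2563684.63888 = 3383558.58718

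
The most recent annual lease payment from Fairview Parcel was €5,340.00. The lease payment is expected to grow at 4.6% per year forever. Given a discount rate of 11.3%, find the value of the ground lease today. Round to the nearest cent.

D₁ = D₀ × (1 + g) = €5,340.00 × 1.046 = €5,585.6400
Growing perpetuity: P = D₁ / (r − g) = €5,585.6400 / (0.113 − 0.046) = €83,367.76

€83367.76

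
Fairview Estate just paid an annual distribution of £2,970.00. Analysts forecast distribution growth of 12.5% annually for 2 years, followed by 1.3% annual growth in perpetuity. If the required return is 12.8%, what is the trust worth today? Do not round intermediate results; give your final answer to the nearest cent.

£31939.18

D_1 = 3341.25000
D_2 = 3758.90625
Terminal value at year 2: TV = D_2×(1+g_2)/(r−g_2) = 3807.77203/0.115 = 33111.06114
P_0 = D_1/(1+r)^1 + D_2/(1+r)^2 + TV/(1+r)^2
    = 2962.10106 + 2954.22314 + 26022.85249 = 31939.17669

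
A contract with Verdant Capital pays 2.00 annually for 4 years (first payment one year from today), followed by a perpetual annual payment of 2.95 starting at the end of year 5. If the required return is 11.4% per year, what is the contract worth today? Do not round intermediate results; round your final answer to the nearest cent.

22.95

PV of 4-year annuity: 2.00 × [1 − (1+0.114)^−4] / 0.114 = 6.15227
Perpetuity value at year 4: 2.95 / 0.114 = 25.87719
PV of perpetuity: 25.87719 / (1+0.114)^4 = 16.80260
Total PV = 6.15227 + 16.80260 = 22.95487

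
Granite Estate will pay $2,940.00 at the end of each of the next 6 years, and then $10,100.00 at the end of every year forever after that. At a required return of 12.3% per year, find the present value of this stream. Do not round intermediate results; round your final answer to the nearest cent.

$52924.58

PV of 6-year annuity: $2,940.00 × [1 − (1+0.123)^−6] / 0.123 = 11985.52842
Perpetuity value at year 6: $10,100.00 / 0.123 = 82113.82114
PV of perpetuity: 82113.82114 / (1+0.123)^6 = 40939.04663
Total PV = 11985.52842 + 40939.04663 = 52924.57505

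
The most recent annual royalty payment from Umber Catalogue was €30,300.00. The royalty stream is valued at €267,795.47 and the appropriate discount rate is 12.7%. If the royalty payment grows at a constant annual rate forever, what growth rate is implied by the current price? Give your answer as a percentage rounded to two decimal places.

P = D₀(1+g)/(r−g) ⇒ P(r−g) = D₀(1+g) ⇒ g(P+D₀) = P·r − D₀
g = (P·r − D₀)/(P + D₀) = (€267,795.47×0.127 − €30,300.00) / (€267,795.47 + €30,300.00) = 0.012446

1.24%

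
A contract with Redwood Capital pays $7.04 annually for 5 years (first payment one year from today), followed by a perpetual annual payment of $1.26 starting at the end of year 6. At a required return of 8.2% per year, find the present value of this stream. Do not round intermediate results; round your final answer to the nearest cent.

PV of 5-year annuity: $7.04 × [1 − (1+0.082)^−5] / 0.082 = 27.96113
Perpetuity value at year 5: $1.26 / 0.082 = 15.36585
PV of perpetuity: 15.36585 / (1+0.082)^5 = 10.36145
Total PV = 27.96113 + 10.36145 = 38.32258

$38.32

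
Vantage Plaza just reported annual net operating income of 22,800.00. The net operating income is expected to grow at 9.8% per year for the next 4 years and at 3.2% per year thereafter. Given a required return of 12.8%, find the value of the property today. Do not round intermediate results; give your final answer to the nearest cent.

305342.73

D_1 = 25034.40000
D_2 = 27487.77120
D_3 = 30181.57278
D_4 = 33139.36691
Terminal value at year 4: TV = D_4×(1+g_2)/(r−g_2) = 34199.82665/0.096 = 356248.19428
P_0 = D_1/(1+r)^1 + D_2/(1+r)^2 + D_3/(1+r)^3 + D_4/(1+r)^4 + TV/(1+r)^4
    = 22193.61702 + 21603.36125 + 21028.80377 + 20469.52707 + 220047.41604 = 305342.72515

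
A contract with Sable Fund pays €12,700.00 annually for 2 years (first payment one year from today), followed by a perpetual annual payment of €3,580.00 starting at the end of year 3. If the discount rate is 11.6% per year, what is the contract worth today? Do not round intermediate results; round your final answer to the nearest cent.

PV of 2-year annuity: €12,700.00 × [1 − (1+0.116)^−2] / 0.116 = 21576.99670
Perpetuity value at year 2: €3,580.00 / 0.116 = 30862.06897
PV of perpetuity: 30862.06897 / (1+0.116)^2 = 24779.73446
Total PV = 21576.99670 + 24779.73446 = 46356.73116

€46356.73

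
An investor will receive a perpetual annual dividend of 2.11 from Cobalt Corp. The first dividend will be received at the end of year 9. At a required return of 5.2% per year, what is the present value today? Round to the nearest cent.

Value at end of year 8: C / r = 2.11 / 0.052 = 40.5769
Discount to today: PV = 40.5769 / (1 + 0.052)^8 = 40.5769 / 1.500120 = 27.05

27.05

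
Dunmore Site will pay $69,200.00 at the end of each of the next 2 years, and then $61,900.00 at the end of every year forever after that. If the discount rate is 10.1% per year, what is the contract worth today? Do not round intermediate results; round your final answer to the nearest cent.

$625523.73

PV of 2-year annuity: $69,200.00 × [1 − (1+0.101)^−2] / 0.101 = 119938.19507
Perpetuity value at year 2: $61,900.00 / 0.101 = 612871.28713
PV of perpetuity: 612871.28713 / (1+0.101)^2 = 505585.53171
Total PV = 119938.19507 + 505585.53171 = 625523.72678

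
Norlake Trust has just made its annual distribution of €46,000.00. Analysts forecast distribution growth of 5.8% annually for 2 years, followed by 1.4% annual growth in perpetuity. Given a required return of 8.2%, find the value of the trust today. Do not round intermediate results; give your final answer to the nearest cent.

€744810.37

D_1 = 48668.00000
D_2 = 51490.74400
Terminal value at year 2: TV = D_2×(1+g_2)/(r−g_2) = 52211.61442/0.068 = 767817.85906
P_0 = D_1/(1+r)^1 + D_2/(1+r)^2 + TV/(1+r)^2
    = 44979.66728 + 43981.96671 + 655848.73895 = 744810.37295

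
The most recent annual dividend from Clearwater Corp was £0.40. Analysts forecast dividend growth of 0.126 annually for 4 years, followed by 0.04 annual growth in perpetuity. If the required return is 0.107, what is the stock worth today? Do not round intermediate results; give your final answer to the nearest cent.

D_1 = 0.45040
D_2 = 0.50715
D_3 = 0.57105
D_4 = 0.64300
Terminal value at year 4: TV = D_4×(1+g_2)/(r−g_2) = 0.66872/0.067 = 9.98095
P_0 = D_1/(1+r)^1 + D_2/(1+r)^2 + D_3/(1+r)^3 + D_4/(1+r)^4 + TV/(1+r)^4
    = 0.40687 + 0.41385 + 0.42095 + 0.42818 + 6.64633 = 8.31617

£8.32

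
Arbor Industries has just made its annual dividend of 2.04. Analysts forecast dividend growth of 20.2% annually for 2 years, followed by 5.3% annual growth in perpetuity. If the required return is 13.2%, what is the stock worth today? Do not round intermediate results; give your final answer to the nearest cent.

35.12

D_1 = 2.45208
D_2 = 2.94740
Terminal value at year 2: TV = D_2×(1+g_2)/(r−g_2) = 3.10361/0.079 = 39.28623
P_0 = D_1/(1+r)^1 + D_2/(1+r)^2 + TV/(1+r)^2
    = 2.16615 + 2.30010 + 30.65826 = 35.12451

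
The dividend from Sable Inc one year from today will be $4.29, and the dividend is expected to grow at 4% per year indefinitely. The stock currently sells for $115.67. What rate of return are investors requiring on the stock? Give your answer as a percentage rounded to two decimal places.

P = D₁/(r − g) ⇒ r = D₁/P + g = $4.2900/$115.67 + 0.04 = 0.037088 + 0.04 = 0.077088

7.71%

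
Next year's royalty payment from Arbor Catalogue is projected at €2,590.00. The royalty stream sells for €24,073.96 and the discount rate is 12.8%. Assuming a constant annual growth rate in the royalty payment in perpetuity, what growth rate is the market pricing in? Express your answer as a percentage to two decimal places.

2.04%

P = D₁/(r−g) ⇒ g = r − D₁/P = 0.128 − €2,590.00/€24,073.96 = 0.020415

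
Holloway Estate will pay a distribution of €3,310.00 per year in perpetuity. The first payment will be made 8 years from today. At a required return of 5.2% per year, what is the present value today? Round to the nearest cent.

Value at end of year 7: C / r = €3,310.00 / 0.052 = €63,653.8462
Discount to today: PV = €63,653.8462 / (1 + 0.052)^7 = €63,653.8462 / 1.425969 = €44,639.00

€44639.00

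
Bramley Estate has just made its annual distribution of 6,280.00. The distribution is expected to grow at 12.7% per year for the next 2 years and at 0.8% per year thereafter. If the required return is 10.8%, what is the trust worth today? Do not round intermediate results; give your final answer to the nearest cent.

D_1 = 7077.56000
D_2 = 7976.41012
Terminal value at year 2: TV = D_2×(1+g_2)/(r−g_2) = 8040.22140/0.1 = 80402.21401
P_0 = D_1/(1+r)^1 + D_2/(1+r)^2 + TV/(1+r)^2
    = 6387.68953 + 6497.22572 + 65492.03529 = 78376.95054

78376.95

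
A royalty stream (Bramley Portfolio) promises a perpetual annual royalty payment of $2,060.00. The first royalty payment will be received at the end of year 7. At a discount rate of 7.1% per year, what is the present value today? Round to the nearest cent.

Value at end of year 6: C / r = $2,060.00 / 0.071 = $29,014.0845
Discount to today: PV = $29,014.0845 / (1 + 0.071)^6 = $29,014.0845 / 1.509165 = $19,225.25

$19225.25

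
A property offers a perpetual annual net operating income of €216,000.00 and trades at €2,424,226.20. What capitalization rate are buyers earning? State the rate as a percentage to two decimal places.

8.91%

P = C/r ⇒ r = C/P = €216,000.00/€2,424,226.20 = 0.089101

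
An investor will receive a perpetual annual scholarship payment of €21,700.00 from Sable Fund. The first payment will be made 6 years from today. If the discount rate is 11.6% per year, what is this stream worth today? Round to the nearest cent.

€108063.93

Value at end of year 5: C / r = €21,700.00 / 0.116 = €187,068.9655
Discount to today: PV = €187,068.9655 / (1 + 0.116)^5 = €187,068.9655 / 1.731095 = €108,063.93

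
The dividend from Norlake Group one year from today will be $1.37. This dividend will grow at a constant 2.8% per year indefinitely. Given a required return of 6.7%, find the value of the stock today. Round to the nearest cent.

$35.13

Growing perpetuity: P = D₁ / (r − g) = $1.3700 / (0.067 − 0.028) = $35.13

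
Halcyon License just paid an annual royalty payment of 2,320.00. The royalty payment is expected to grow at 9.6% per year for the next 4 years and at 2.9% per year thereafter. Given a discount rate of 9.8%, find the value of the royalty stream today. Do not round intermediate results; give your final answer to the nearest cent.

D_1 = 2542.72000
D_2 = 2786.82112
D_3 = 3054.35595
D_4 = 3347.57412
Terminal value at year 4: TV = D_4×(1+g_2)/(r−g_2) = 3444.65377/0.069 = 49922.51838
P_0 = D_1/(1+r)^1 + D_2/(1+r)^2 + D_3/(1+r)^3 + D_4/(1+r)^4 + TV/(1+r)^4
    = 2315.77413 + 2311.55597 + 2307.34548 + 2303.14267 + 34346.86674 = 43584.68499

43584.68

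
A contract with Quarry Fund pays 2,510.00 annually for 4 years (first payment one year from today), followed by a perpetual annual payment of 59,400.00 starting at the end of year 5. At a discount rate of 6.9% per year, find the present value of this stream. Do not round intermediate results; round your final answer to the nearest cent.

PV of 4-year annuity: 2,510.00 × [1 − (1+0.069)^−4] / 0.069 = 8521.12870
Perpetuity value at year 4: 59,400.00 / 0.069 = 860869.56522
PV of perpetuity: 860869.56522 / (1+0.069)^4 = 659214.16899
Total PV = 8521.12870 + 659214.16899 = 667735.29768

667735.30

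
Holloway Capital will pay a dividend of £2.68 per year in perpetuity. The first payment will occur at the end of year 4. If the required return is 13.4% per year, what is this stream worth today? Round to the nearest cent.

Value at end of year 3: C / r = £2.68 / 0.134 = £20.0000
Discount to today: PV = £20.0000 / (1 + 0.134)^3 = £20.0000 / 1.458274 = £13.71

£13.71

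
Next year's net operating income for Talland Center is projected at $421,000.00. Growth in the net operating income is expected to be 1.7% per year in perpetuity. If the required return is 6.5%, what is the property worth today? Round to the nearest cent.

Growing perpetuity: P = D₁ / (r − g) = $421,000.0000 / (0.065 − 0.017) = $8,770,833.33

$8770833.33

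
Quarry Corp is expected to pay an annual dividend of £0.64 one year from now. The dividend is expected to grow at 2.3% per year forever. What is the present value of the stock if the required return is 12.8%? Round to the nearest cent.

Growing perpetuity: P = D₁ / (r − g) = £0.6400 / (0.128 − 0.023) = £6.10

£6.10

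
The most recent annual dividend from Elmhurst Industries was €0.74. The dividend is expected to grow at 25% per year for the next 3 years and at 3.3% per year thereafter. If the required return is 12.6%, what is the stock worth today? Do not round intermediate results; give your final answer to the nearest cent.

D_1 = 0.92500
D_2 = 1.15625
D_3 = 1.44531
Terminal value at year 3: TV = D_3×(1+g_2)/(r−g_2) = 1.49301/0.093 = 16.05385
P_0 = D_1/(1+r)^1 + D_2/(1+r)^2 + D_3/(1+r)^3 + TV/(1+r)^3
    = 0.82149 + 0.91196 + 1.01239 + 11.24512 = 13.99095

€13.99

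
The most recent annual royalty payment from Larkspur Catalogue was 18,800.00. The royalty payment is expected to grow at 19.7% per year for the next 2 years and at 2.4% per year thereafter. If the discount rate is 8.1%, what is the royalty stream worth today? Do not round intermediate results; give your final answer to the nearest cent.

457982.61

D_1 = 22503.60000
D_2 = 26936.80920
Terminal value at year 2: TV = D_2×(1+g_2)/(r−g_2) = 27583.29262/0.057 = 483917.41440
P_0 = D_1/(1+r)^1 + D_2/(1+r)^2 + TV/(1+r)^2
    = 20817.39130 + 23051.26493 + 414113.95246 = 457982.60870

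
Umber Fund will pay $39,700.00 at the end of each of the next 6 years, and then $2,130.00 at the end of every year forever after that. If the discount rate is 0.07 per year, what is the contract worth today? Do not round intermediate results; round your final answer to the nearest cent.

PV of 6-year annuity: $39,700.00 × [1 − (1+0.07)^−6] / 0.07 = 189231.62449
Perpetuity value at year 6: $2,130.00 / 0.07 = 30428.57143
PV of perpetuity: 30428.57143 / (1+0.07)^6 = 20275.84195
Total PV = 189231.62449 + 20275.84195 = 209507.46645

$209507.47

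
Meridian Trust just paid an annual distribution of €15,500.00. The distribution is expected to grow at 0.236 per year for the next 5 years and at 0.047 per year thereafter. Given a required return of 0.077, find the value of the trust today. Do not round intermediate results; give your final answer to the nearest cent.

D_1 = 19158.00000
D_2 = 23679.28800
D_3 = 29267.59997
D_4 = 36174.75356
D_5 = 44711.99540
Terminal value at year 5: TV = D_5×(1+g_2)/(r−g_2) = 46813.45918/0.03 = 1560448.63948
P_0 = D_1/(1+r)^1 + D_2/(1+r)^2 + D_3/(1+r)^3 + D_4/(1+r)^4 + D_5/(1+r)^5 + TV/(1+r)^5
    = 17788.30084 + 20414.42881 + 23428.25814 + 26887.02605 + 30856.41987 + 1076889.05348 = 1196263.48719

€1196263.49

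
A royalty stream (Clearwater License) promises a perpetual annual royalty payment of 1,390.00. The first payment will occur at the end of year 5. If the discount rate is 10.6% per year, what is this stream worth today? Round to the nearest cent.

Value at end of year 4: C / r = 1,390.00 / 0.106 = 13,113.2075
Discount to today: PV = 13,113.2075 / (1 + 0.106)^4 = 13,113.2075 / 1.496306 = 8,763.72

8763.72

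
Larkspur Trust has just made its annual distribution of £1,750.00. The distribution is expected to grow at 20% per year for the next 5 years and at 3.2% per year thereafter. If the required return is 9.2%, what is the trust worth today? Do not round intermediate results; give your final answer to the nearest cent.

D_1 = 2100.00000
D_2 = 2520.00000
D_3 = 3024.00000
D_4 = 3628.80000
D_5 = 4354.56000
Terminal value at year 5: TV = D_5×(1+g_2)/(r−g_2) = 4493.90592/0.06 = 74898.43200
P_0 = D_1/(1+r)^1 + D_2/(1+r)^2 + D_3/(1+r)^3 + D_4/(1+r)^4 + D_5/(1+r)^5 + TV/(1+r)^5
    = 1923.07692 + 2113.27134 + 2322.27620 + 2551.95187 + 2804.34271 + 48234.69470 = 59949.61375

£59949.61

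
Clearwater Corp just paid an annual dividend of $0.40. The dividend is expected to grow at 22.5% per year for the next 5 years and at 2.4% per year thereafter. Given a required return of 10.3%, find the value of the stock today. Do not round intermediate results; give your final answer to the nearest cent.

D_1 = 0.49000
D_2 = 0.60025
D_3 = 0.73531
D_4 = 0.90075
D_5 = 1.10342
Terminal value at year 5: TV = D_5×(1+g_2)/(r−g_2) = 1.12990/0.079 = 14.30254
P_0 = D_1/(1+r)^1 + D_2/(1+r)^2 + D_3/(1+r)^3 + D_4/(1+r)^4 + D_5/(1+r)^5 + TV/(1+r)^5
    = 0.44424 + 0.49338 + 0.54795 + 0.60856 + 0.67587 + 8.76064 = 11.53064

$11.53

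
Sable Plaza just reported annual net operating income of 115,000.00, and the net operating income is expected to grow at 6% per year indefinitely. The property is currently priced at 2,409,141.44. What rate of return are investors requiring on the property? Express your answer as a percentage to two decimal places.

D₁ = 115,000.00 × 1.06 = 121,900.0000
P = D₁/(r − g) ⇒ r = D₁/P + g = 121,900.0000/2,409,141.44 + 0.06 = 0.050599 + 0.06 = 0.110599

11.06%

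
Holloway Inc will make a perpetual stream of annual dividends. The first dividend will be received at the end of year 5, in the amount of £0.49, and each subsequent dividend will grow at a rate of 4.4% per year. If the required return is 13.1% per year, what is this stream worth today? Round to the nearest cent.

Value at end of year 4: C₁ / (r − g) = £0.49 / (0.131 − 0.044) = £5.6322
Discount to today: PV = £5.6322 / (1 + 0.131)^4 = £5.6322 / 1.636253 = £3.44

£3.44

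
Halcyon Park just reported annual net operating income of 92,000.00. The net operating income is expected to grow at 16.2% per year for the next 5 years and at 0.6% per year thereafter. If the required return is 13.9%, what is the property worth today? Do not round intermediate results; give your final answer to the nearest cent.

1257663.43

D_1 = 106904.00000
D_2 = 124222.44800
D_3 = 144346.48458
D_4 = 167730.61508
D_5 = 194902.97472
Terminal value at year 5: TV = D_5×(1+g_2)/(r−g_2) = 196072.39257/0.133 = 1474228.51555
P_0 = D_1/(1+r)^1 + D_2/(1+r)^2 + D_3/(1+r)^3 + D_4/(1+r)^4 + D_5/(1+r)^5 + TV/(1+r)^5
    = 93857.76997 + 95753.05418 + 97686.61015 + 99659.21070 + 101671.64428 + 769035.14395 = 1257663.43323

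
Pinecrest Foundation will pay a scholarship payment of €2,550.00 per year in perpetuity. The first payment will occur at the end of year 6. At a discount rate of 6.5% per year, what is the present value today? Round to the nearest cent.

Value at end of year 5: C / r = €2,550.00 / 0.065 = €39,230.7692
Discount to today: PV = €39,230.7692 / (1 + 0.065)^5 = €39,230.7692 / 1.370087 = €28,633.79

€28633.79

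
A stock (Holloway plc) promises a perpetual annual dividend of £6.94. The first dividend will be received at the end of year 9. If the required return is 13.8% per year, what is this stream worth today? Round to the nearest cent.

Value at end of year 8: C / r = £6.94 / 0.138 = £50.2899
Discount to today: PV = £50.2899 / (1 + 0.138)^8 = £50.2899 / 2.812795 = £17.88

£17.88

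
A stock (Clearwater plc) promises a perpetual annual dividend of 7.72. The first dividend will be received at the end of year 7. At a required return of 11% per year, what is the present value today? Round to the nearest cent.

37.52

Value at end of year 6: C / r = 7.72 / 0.11 = 70.1818
Discount to today: PV = 70.1818 / (1 + 0.11)^6 = 70.1818 / 1.870415 = 37.52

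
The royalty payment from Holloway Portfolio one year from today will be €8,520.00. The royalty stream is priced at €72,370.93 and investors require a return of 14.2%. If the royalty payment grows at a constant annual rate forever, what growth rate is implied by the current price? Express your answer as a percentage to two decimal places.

2.43%

P = D₁/(r−g) ⇒ g = r − D₁/P = 0.142 − €8,520.00/€72,370.93 = 0.024273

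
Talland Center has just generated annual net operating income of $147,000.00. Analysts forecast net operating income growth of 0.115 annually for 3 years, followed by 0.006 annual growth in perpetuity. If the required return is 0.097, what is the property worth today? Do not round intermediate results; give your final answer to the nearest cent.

$2162022.51

D_1 = 163905.00000
D_2 = 182754.07500
D_3 = 203770.79362
Terminal value at year 3: TV = D_3×(1+g_2)/(r−g_2) = 204993.41839/0.091 = 2252674.92733
P_0 = D_1/(1+r)^1 + D_2/(1+r)^2 + D_3/(1+r)^3 + TV/(1+r)^3
    = 149412.03282 + 151863.64320 + 154355.48055 + 1706391.35646 = 2162022.51303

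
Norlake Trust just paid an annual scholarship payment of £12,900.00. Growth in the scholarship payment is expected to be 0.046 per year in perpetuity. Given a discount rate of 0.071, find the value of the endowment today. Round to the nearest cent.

£539736.00

D₁ = D₀ × (1 + g) = £12,900.00 × 1.046 = £13,493.4000
Growing perpetuity: P = D₁ / (r − g) = £13,493.4000 / (0.071 − 0.046) = £539,736.00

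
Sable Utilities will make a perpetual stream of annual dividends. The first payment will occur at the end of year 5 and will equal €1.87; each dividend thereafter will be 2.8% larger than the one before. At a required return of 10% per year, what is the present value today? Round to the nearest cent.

€17.74

Value at end of year 4: C₁ / (r − g) = €1.87 / (0.1 − 0.028) = €25.9722
Discount to today: PV = €25.9722 / (1 + 0.1)^4 = €25.9722 / 1.464100 = €17.74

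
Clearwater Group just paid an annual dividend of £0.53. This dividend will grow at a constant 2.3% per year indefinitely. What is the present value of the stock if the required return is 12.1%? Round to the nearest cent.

D₁ = D₀ × (1 + g) = £0.53 × 1.023 = £0.5422
Growing perpetuity: P = D₁ / (r − g) = £0.5422 / (0.121 − 0.023) = £5.53

£5.53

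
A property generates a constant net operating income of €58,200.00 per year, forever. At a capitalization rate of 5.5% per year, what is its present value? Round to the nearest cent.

€1058181.82

Level perpetuity: PV = C / r = €58,200.00 / 0.055 = €1,058,181.82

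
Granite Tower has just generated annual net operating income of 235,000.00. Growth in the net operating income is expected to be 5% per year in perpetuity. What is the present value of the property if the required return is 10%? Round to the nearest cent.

D₁ = D₀ × (1 + g) = 235,000.00 × 1.05 = 246,750.0000
Growing perpetuity: P = D₁ / (r − g) = 246,750.0000 / (0.1 − 0.05) = 4,935,000.00

4935000.00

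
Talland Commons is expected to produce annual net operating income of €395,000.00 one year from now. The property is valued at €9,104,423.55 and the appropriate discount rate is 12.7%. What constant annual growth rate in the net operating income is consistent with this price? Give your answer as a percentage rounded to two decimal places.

P = D₁/(r−g) ⇒ g = r − D₁/P = 0.127 − €395,000.00/€9,104,423.55 = 0.083614

8.36%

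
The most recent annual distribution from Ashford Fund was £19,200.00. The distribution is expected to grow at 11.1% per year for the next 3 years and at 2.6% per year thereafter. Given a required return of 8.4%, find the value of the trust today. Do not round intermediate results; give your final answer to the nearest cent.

£426175.19

D_1 = 21331.20000
D_2 = 23698.96320
D_3 = 26329.54812
Terminal value at year 3: TV = D_3×(1+g_2)/(r−g_2) = 27014.11637/0.058 = 465760.62700
P_0 = D_1/(1+r)^1 + D_2/(1+r)^2 + D_3/(1+r)^3 + TV/(1+r)^3
    = 19678.22878 + 20168.36917 + 20670.71785 + 365657.87085 = 426175.18665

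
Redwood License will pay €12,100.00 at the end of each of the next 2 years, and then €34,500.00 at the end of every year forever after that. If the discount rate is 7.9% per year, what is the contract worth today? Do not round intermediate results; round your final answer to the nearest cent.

€396708.90

PV of 2-year annuity: €12,100.00 × [1 − (1+0.079)^−2] / 0.079 = 21607.12430
Perpetuity value at year 2: €34,500.00 / 0.079 = 436708.86076
PV of perpetuity: 436708.86076 / (1+0.079)^2 = 375101.77082
Total PV = 21607.12430 + 375101.77082 = 396708.89512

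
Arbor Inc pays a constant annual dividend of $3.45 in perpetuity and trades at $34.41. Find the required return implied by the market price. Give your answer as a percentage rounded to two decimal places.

10.03%

P = C/r ⇒ r = C/P = $3.45/$34.41 = 0.100262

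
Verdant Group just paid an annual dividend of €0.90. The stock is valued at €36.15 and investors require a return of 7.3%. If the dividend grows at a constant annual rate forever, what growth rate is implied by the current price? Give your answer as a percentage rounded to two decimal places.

P = D₀(1+g)/(r−g) ⇒ P(r−g) = D₀(1+g) ⇒ g(P+D₀) = P·r − D₀
g = (P·r − D₀)/(P + D₀) = (€36.15×0.073 − €0.90) / (€36.15 + €0.90) = 0.046935

4.69%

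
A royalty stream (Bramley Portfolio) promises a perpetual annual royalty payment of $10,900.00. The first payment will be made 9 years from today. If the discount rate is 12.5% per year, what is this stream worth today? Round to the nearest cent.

Value at end of year 8: C / r = $10,900.00 / 0.125 = $87,200.0000
Discount to today: PV = $87,200.0000 / (1 + 0.125)^8 = $87,200.0000 / 2.565785 = $33,985.71

$33985.71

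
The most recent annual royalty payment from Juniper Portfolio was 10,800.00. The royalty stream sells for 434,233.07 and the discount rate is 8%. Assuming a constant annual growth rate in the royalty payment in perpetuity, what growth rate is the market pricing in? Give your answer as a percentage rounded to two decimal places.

5.38%

P = D₀(1+g)/(r−g) ⇒ P(r−g) = D₀(1+g) ⇒ g(P+D₀) = P·r − D₀
g = (P·r − D₀)/(P + D₀) = (434,233.07×0.08 − 10,800.00) / (434,233.07 + 10,800.00) = 0.053791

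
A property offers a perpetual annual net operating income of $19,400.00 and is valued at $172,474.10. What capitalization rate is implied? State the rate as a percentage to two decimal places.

P = C/r ⇒ r = C/P = $19,400.00/$172,474.10 = 0.112481

11.25%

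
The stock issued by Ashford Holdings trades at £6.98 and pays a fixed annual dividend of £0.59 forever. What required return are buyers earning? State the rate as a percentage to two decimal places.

8.45%

P = C/r ⇒ r = C/P = £0.59/£6.98 = 0.084527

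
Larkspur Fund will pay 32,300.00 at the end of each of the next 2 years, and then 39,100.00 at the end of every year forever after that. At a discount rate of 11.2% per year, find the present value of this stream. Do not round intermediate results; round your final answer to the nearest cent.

PV of 2-year annuity: 32,300.00 × [1 − (1+0.112)^−2] / 0.112 = 55167.95197
Perpetuity value at year 2: 39,100.00 / 0.112 = 349107.14286
PV of perpetuity: 349107.14286 / (1+0.112)^2 = 282324.88521
Total PV = 55167.95197 + 282324.88521 = 337492.83718

337492.84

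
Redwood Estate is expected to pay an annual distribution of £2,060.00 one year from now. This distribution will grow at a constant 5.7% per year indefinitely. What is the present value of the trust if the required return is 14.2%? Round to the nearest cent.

£24235.29

Growing perpetuity: P = D₁ / (r − g) = £2,060.0000 / (0.142 − 0.057) = £24,235.29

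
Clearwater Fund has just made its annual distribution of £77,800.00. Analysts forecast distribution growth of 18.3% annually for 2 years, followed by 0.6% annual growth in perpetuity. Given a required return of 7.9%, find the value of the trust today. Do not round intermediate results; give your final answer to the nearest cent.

£1467606.67

D_1 = 92037.40000
D_2 = 108880.24420
Terminal value at year 2: TV = D_2×(1+g_2)/(r−g_2) = 109533.52567/0.073 = 1500459.25569
P_0 = D_1/(1+r)^1 + D_2/(1+r)^2 + TV/(1+r)^2
    = 85298.79518 + 93520.36580 + 1288787.50679 = 1467606.66777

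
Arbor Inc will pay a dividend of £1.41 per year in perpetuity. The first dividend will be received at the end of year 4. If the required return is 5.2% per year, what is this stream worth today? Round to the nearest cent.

£23.29

Value at end of year 3: C / r = £1.41 / 0.052 = £27.1154
Discount to today: PV = £27.1154 / (1 + 0.052)^3 = £27.1154 / 1.164253 = £23.29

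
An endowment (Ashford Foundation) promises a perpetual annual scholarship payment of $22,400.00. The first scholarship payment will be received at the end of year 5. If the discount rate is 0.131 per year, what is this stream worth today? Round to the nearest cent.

Value at end of year 4: C / r = $22,400.00 / 0.131 = $170,992.3664
Discount to today: PV = $170,992.3664 / (1 + 0.131)^4 = $170,992.3664 / 1.636253 = $104,502.41

$104502.41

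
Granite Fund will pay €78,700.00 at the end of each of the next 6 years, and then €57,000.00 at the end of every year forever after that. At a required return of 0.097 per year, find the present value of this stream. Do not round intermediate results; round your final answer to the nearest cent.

PV of 6-year annuity: €78,700.00 × [1 − (1+0.097)^−6] / 0.097 = 345793.52750
Perpetuity value at year 6: €57,000.00 / 0.097 = 587628.86598
PV of perpetuity: 587628.86598 / (1+0.097)^6 = 337181.20312
Total PV = 345793.52750 + 337181.20312 = 682974.73061

€682974.73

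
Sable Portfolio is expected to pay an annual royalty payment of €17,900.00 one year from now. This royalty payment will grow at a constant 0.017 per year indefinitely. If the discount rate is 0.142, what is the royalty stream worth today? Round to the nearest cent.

Growing perpetuity: P = D₁ / (r − g) = €17,900.0000 / (0.142 − 0.017) = €143,200.00

€143200.00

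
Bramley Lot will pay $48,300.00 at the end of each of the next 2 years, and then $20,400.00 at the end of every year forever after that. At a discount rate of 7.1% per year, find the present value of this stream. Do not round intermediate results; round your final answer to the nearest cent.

$337697.82

PV of 2-year annuity: $48,300.00 × [1 − (1+0.071)^−2] / 0.071 = 87206.38582
Perpetuity value at year 2: $20,400.00 / 0.071 = 287323.94366
PV of perpetuity: 287323.94366 / (1+0.071)^2 = 250491.43288
Total PV = 87206.38582 + 250491.43288 = 337697.81870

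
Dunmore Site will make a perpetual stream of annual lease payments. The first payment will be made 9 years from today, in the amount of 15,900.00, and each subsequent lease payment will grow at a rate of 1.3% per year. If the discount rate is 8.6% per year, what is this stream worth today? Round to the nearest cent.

Value at end of year 8: C₁ / (r − g) = 15,900.00 / (0.086 − 0.013) = 217,808.2192
Discount to today: PV = 217,808.2192 / (1 + 0.086)^8 = 217,808.2192 / 1.934811 = 112,573.37

112573.37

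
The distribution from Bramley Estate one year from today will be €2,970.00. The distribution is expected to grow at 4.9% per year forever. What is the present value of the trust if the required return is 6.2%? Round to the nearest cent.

Growing perpetuity: P = D₁ / (r − g) = €2,970.0000 / (0.062 − 0.049) = €228,461.54

€228461.54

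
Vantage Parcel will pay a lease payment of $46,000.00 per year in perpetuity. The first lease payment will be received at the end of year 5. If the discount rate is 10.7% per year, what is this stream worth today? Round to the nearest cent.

Value at end of year 4: C / r = $46,000.00 / 0.107 = $429,906.5421
Discount to today: PV = $429,906.5421 / (1 + 0.107)^4 = $429,906.5421 / 1.501725 = $286,275.10

$286275.10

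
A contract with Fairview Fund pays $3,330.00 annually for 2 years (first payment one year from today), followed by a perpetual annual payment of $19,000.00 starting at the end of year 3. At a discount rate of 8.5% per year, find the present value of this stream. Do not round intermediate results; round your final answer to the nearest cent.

PV of 2-year annuity: $3,330.00 × [1 − (1+0.085)^−2] / 0.085 = 5897.81053
Perpetuity value at year 2: $19,000.00 / 0.085 = 223529.41176
PV of perpetuity: 223529.41176 / (1+0.085)^2 = 189878.24058
Total PV = 5897.81053 + 189878.24058 = 195776.05111

$195776.05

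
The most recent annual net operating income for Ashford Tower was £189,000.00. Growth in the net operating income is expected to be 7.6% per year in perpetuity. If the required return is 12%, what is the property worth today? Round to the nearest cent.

D₁ = D₀ × (1 + g) = £189,000.00 × 1.076 = £203,364.0000
Growing perpetuity: P = D₁ / (r − g) = £203,364.0000 / (0.12 − 0.076) = £4,621,909.09

£4621909.09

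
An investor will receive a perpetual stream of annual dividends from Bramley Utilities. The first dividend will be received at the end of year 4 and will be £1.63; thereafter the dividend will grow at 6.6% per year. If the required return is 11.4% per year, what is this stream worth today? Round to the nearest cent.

Value at end of year 3: C₁ / (r − g) = £1.63 / (0.114 − 0.066) = £33.9583
Discount to today: PV = £33.9583 / (1 + 0.114)^3 = £33.9583 / 1.382470 = £24.56

£24.56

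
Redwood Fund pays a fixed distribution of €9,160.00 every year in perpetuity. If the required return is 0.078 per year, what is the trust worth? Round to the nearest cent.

Level perpetuity: PV = C / r = €9,160.00 / 0.078 = €117,435.90

€117435.90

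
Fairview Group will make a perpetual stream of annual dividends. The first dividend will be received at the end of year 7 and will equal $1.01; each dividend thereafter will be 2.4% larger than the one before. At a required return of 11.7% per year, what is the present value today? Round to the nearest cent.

$5.59

Value at end of year 6: C₁ / (r − g) = $1.01 / (0.117 − 0.024) = $10.8602
Discount to today: PV = $10.8602 / (1 + 0.117)^6 = $10.8602 / 1.942312 = $5.59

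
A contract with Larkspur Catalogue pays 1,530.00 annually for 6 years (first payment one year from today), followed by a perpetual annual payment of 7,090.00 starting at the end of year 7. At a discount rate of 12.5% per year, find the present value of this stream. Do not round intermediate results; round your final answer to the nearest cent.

PV of 6-year annuity: 1,530.00 × [1 − (1+0.125)^−6] / 0.125 = 6202.37294
Perpetuity value at year 6: 7,090.00 / 0.125 = 56720.00000
PV of perpetuity: 56720.00000 / (1+0.125)^6 = 27978.28485
Total PV = 6202.37294 + 27978.28485 = 34180.65780

34180.66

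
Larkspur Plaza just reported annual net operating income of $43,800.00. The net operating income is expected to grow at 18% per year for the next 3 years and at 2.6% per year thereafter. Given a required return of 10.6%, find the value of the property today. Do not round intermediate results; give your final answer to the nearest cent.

$831981.44

D_1 = 51684.00000
D_2 = 60987.12000
D_3 = 71964.80160
Terminal value at year 3: TV = D_3×(1+g_2)/(r−g_2) = 73835.88644/0.08 = 922948.58052
P_0 = D_1/(1+r)^1 + D_2/(1+r)^2 + D_3/(1+r)^3 + TV/(1+r)^3
    = 46730.56058 + 49857.19845 + 53193.03270 + 682200.64440 = 831981.43613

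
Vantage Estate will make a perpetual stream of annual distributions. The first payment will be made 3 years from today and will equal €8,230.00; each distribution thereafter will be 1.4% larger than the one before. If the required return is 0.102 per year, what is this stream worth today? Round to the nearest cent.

Value at end of year 2: C₁ / (r − g) = €8,230.00 / (0.102 − 0.014) = €93,522.7273
Discount to today: PV = €93,522.7273 / (1 + 0.102)^2 = €93,522.7273 / 1.214404 = €77,011.21

€77011.21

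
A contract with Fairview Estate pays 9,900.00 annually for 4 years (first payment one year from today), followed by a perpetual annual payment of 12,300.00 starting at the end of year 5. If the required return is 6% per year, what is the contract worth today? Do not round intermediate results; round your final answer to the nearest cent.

196683.75

PV of 4-year annuity: 9,900.00 × [1 − (1+0.06)^−4] / 0.06 = 34304.54557
Perpetuity value at year 4: 12,300.00 / 0.06 = 205000.00000
PV of perpetuity: 205000.00000 / (1+0.06)^4 = 162379.20096
Total PV = 34304.54557 + 162379.20096 = 196683.74653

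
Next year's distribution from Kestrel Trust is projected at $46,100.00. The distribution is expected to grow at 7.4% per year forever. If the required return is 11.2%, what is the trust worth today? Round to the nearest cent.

Growing perpetuity: P = D₁ / (r − g) = $46,100.0000 / (0.112 − 0.074) = $1,213,157.89

$1213157.89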